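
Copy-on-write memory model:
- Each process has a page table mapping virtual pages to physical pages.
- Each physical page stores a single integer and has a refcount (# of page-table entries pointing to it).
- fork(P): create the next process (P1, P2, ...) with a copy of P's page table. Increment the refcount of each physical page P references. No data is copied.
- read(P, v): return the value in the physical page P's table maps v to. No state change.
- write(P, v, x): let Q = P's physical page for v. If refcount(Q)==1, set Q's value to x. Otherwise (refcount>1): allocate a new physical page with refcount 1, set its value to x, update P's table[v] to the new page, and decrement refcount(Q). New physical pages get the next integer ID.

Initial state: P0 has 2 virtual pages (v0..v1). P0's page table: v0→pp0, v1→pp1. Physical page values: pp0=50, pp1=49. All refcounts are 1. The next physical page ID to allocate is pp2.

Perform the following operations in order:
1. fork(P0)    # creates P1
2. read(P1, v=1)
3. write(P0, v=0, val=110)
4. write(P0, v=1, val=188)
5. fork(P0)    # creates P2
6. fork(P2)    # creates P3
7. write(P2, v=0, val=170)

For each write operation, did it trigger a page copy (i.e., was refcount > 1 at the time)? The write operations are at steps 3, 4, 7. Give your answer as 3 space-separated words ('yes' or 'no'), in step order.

Op 1: fork(P0) -> P1. 2 ppages; refcounts: pp0:2 pp1:2
Op 2: read(P1, v1) -> 49. No state change.
Op 3: write(P0, v0, 110). refcount(pp0)=2>1 -> COPY to pp2. 3 ppages; refcounts: pp0:1 pp1:2 pp2:1
Op 4: write(P0, v1, 188). refcount(pp1)=2>1 -> COPY to pp3. 4 ppages; refcounts: pp0:1 pp1:1 pp2:1 pp3:1
Op 5: fork(P0) -> P2. 4 ppages; refcounts: pp0:1 pp1:1 pp2:2 pp3:2
Op 6: fork(P2) -> P3. 4 ppages; refcounts: pp0:1 pp1:1 pp2:3 pp3:3
Op 7: write(P2, v0, 170). refcount(pp2)=3>1 -> COPY to pp4. 5 ppages; refcounts: pp0:1 pp1:1 pp2:2 pp3:3 pp4:1

yes yes yes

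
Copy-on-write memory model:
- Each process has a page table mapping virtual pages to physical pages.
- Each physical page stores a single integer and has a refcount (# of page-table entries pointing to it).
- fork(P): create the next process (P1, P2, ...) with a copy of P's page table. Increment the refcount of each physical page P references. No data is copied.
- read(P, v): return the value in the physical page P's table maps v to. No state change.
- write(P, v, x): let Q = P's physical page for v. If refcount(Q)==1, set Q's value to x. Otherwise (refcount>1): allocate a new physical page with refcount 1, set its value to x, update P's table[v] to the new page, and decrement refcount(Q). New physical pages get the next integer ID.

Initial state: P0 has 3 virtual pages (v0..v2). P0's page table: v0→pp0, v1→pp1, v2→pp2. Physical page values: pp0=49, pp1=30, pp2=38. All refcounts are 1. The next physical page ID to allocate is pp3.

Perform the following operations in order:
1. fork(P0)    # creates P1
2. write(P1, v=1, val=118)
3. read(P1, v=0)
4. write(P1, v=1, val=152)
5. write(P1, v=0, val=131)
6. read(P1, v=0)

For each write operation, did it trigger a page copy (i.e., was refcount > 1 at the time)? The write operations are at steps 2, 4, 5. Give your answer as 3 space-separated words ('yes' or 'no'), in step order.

Op 1: fork(P0) -> P1. 3 ppages; refcounts: pp0:2 pp1:2 pp2:2
Op 2: write(P1, v1, 118). refcount(pp1)=2>1 -> COPY to pp3. 4 ppages; refcounts: pp0:2 pp1:1 pp2:2 pp3:1
Op 3: read(P1, v0) -> 49. No state change.
Op 4: write(P1, v1, 152). refcount(pp3)=1 -> write in place. 4 ppages; refcounts: pp0:2 pp1:1 pp2:2 pp3:1
Op 5: write(P1, v0, 131). refcount(pp0)=2>1 -> COPY to pp4. 5 ppages; refcounts: pp0:1 pp1:1 pp2:2 pp3:1 pp4:1
Op 6: read(P1, v0) -> 131. No state change.

yes no yes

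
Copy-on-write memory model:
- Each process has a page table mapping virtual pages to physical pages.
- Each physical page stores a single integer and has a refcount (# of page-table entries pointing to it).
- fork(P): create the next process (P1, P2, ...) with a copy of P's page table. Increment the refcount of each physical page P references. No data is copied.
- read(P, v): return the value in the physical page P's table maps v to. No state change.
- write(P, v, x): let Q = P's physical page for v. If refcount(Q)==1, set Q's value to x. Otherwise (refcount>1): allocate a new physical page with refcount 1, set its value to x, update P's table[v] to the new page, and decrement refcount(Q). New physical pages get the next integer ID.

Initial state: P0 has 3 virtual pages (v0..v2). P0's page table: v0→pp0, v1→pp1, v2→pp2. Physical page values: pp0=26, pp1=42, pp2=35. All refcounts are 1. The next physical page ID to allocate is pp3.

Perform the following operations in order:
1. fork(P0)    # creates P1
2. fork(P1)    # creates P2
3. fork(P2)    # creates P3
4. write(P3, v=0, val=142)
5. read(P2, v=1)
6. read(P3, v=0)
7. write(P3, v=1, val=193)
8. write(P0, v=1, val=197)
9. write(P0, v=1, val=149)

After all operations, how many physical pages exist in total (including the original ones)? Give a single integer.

Answer: 6

Derivation:
Op 1: fork(P0) -> P1. 3 ppages; refcounts: pp0:2 pp1:2 pp2:2
Op 2: fork(P1) -> P2. 3 ppages; refcounts: pp0:3 pp1:3 pp2:3
Op 3: fork(P2) -> P3. 3 ppages; refcounts: pp0:4 pp1:4 pp2:4
Op 4: write(P3, v0, 142). refcount(pp0)=4>1 -> COPY to pp3. 4 ppages; refcounts: pp0:3 pp1:4 pp2:4 pp3:1
Op 5: read(P2, v1) -> 42. No state change.
Op 6: read(P3, v0) -> 142. No state change.
Op 7: write(P3, v1, 193). refcount(pp1)=4>1 -> COPY to pp4. 5 ppages; refcounts: pp0:3 pp1:3 pp2:4 pp3:1 pp4:1
Op 8: write(P0, v1, 197). refcount(pp1)=3>1 -> COPY to pp5. 6 ppages; refcounts: pp0:3 pp1:2 pp2:4 pp3:1 pp4:1 pp5:1
Op 9: write(P0, v1, 149). refcount(pp5)=1 -> write in place. 6 ppages; refcounts: pp0:3 pp1:2 pp2:4 pp3:1 pp4:1 pp5:1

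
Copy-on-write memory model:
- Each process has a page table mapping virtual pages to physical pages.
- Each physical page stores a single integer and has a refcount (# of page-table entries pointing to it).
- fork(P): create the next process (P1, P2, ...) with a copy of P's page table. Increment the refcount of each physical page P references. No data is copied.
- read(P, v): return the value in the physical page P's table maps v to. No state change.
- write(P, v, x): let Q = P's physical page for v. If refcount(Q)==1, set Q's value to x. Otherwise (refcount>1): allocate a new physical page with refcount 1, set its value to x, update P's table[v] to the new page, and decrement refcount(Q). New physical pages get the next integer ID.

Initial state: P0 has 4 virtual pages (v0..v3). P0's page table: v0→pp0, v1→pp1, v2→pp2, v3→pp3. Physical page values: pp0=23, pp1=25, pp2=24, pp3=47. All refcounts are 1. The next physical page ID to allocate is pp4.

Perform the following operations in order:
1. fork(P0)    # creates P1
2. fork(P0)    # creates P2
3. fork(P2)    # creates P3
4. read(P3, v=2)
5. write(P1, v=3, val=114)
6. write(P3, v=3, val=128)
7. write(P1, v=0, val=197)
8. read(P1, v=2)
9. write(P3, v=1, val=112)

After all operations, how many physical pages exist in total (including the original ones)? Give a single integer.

Op 1: fork(P0) -> P1. 4 ppages; refcounts: pp0:2 pp1:2 pp2:2 pp3:2
Op 2: fork(P0) -> P2. 4 ppages; refcounts: pp0:3 pp1:3 pp2:3 pp3:3
Op 3: fork(P2) -> P3. 4 ppages; refcounts: pp0:4 pp1:4 pp2:4 pp3:4
Op 4: read(P3, v2) -> 24. No state change.
Op 5: write(P1, v3, 114). refcount(pp3)=4>1 -> COPY to pp4. 5 ppages; refcounts: pp0:4 pp1:4 pp2:4 pp3:3 pp4:1
Op 6: write(P3, v3, 128). refcount(pp3)=3>1 -> COPY to pp5. 6 ppages; refcounts: pp0:4 pp1:4 pp2:4 pp3:2 pp4:1 pp5:1
Op 7: write(P1, v0, 197). refcount(pp0)=4>1 -> COPY to pp6. 7 ppages; refcounts: pp0:3 pp1:4 pp2:4 pp3:2 pp4:1 pp5:1 pp6:1
Op 8: read(P1, v2) -> 24. No state change.
Op 9: write(P3, v1, 112). refcount(pp1)=4>1 -> COPY to pp7. 8 ppages; refcounts: pp0:3 pp1:3 pp2:4 pp3:2 pp4:1 pp5:1 pp6:1 pp7:1

Answer: 8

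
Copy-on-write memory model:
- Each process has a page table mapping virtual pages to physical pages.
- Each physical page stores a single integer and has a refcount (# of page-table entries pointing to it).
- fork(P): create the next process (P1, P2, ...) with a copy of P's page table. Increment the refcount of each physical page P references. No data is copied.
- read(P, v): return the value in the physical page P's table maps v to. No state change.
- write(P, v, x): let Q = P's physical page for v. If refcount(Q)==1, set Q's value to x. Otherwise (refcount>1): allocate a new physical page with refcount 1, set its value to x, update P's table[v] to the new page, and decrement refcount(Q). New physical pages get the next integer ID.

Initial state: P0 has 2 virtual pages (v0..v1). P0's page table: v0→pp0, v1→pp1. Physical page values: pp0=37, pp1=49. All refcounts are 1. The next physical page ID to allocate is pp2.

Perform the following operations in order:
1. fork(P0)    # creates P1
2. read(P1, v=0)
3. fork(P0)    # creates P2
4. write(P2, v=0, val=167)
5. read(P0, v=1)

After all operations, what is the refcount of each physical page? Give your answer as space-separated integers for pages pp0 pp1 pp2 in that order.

Op 1: fork(P0) -> P1. 2 ppages; refcounts: pp0:2 pp1:2
Op 2: read(P1, v0) -> 37. No state change.
Op 3: fork(P0) -> P2. 2 ppages; refcounts: pp0:3 pp1:3
Op 4: write(P2, v0, 167). refcount(pp0)=3>1 -> COPY to pp2. 3 ppages; refcounts: pp0:2 pp1:3 pp2:1
Op 5: read(P0, v1) -> 49. No state change.

Answer: 2 3 1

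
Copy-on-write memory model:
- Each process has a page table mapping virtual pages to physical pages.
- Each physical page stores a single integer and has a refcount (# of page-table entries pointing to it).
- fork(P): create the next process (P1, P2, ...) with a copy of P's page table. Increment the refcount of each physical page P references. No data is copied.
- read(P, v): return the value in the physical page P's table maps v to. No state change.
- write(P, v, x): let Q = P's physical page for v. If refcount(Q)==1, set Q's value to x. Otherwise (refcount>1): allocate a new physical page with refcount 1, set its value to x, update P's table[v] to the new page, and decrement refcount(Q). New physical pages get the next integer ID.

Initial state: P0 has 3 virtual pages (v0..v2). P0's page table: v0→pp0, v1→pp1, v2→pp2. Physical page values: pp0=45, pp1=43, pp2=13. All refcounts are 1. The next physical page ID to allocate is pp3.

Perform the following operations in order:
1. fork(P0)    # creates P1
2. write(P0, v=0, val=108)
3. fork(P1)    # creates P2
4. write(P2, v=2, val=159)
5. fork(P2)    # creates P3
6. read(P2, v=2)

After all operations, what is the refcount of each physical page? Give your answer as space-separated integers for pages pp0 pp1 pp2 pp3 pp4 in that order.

Op 1: fork(P0) -> P1. 3 ppages; refcounts: pp0:2 pp1:2 pp2:2
Op 2: write(P0, v0, 108). refcount(pp0)=2>1 -> COPY to pp3. 4 ppages; refcounts: pp0:1 pp1:2 pp2:2 pp3:1
Op 3: fork(P1) -> P2. 4 ppages; refcounts: pp0:2 pp1:3 pp2:3 pp3:1
Op 4: write(P2, v2, 159). refcount(pp2)=3>1 -> COPY to pp4. 5 ppages; refcounts: pp0:2 pp1:3 pp2:2 pp3:1 pp4:1
Op 5: fork(P2) -> P3. 5 ppages; refcounts: pp0:3 pp1:4 pp2:2 pp3:1 pp4:2
Op 6: read(P2, v2) -> 159. No state change.

Answer: 3 4 2 1 2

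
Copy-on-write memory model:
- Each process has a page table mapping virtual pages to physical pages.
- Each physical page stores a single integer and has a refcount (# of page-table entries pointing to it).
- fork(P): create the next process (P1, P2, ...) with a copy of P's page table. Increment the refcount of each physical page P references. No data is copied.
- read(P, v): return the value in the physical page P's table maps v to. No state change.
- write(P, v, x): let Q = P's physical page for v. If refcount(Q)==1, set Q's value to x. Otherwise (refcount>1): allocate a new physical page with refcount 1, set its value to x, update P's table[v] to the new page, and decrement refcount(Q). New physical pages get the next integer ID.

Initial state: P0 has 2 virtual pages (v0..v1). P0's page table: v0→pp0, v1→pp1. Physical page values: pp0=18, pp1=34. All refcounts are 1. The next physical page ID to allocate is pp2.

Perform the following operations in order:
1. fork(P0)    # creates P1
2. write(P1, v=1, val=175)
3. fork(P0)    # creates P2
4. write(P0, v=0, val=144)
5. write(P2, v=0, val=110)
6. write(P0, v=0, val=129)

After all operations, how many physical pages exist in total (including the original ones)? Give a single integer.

Answer: 5

Derivation:
Op 1: fork(P0) -> P1. 2 ppages; refcounts: pp0:2 pp1:2
Op 2: write(P1, v1, 175). refcount(pp1)=2>1 -> COPY to pp2. 3 ppages; refcounts: pp0:2 pp1:1 pp2:1
Op 3: fork(P0) -> P2. 3 ppages; refcounts: pp0:3 pp1:2 pp2:1
Op 4: write(P0, v0, 144). refcount(pp0)=3>1 -> COPY to pp3. 4 ppages; refcounts: pp0:2 pp1:2 pp2:1 pp3:1
Op 5: write(P2, v0, 110). refcount(pp0)=2>1 -> COPY to pp4. 5 ppages; refcounts: pp0:1 pp1:2 pp2:1 pp3:1 pp4:1
Op 6: write(P0, v0, 129). refcount(pp3)=1 -> write in place. 5 ppages; refcounts: pp0:1 pp1:2 pp2:1 pp3:1 pp4:1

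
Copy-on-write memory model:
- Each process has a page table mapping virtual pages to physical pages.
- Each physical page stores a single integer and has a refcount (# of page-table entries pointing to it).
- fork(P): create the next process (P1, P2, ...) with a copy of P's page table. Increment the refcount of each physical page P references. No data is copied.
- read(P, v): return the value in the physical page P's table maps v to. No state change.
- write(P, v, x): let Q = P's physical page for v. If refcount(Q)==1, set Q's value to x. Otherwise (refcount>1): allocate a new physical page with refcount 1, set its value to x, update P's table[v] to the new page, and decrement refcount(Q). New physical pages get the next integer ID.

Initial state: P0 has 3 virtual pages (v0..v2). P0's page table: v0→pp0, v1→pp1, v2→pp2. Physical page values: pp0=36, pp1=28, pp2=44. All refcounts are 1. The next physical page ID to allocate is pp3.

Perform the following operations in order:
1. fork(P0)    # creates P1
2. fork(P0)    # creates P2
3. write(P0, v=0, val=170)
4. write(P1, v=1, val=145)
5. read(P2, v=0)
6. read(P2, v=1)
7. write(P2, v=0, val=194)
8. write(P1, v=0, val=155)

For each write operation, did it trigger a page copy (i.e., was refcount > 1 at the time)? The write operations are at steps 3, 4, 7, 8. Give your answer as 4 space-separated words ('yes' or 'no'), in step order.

Op 1: fork(P0) -> P1. 3 ppages; refcounts: pp0:2 pp1:2 pp2:2
Op 2: fork(P0) -> P2. 3 ppages; refcounts: pp0:3 pp1:3 pp2:3
Op 3: write(P0, v0, 170). refcount(pp0)=3>1 -> COPY to pp3. 4 ppages; refcounts: pp0:2 pp1:3 pp2:3 pp3:1
Op 4: write(P1, v1, 145). refcount(pp1)=3>1 -> COPY to pp4. 5 ppages; refcounts: pp0:2 pp1:2 pp2:3 pp3:1 pp4:1
Op 5: read(P2, v0) -> 36. No state change.
Op 6: read(P2, v1) -> 28. No state change.
Op 7: write(P2, v0, 194). refcount(pp0)=2>1 -> COPY to pp5. 6 ppages; refcounts: pp0:1 pp1:2 pp2:3 pp3:1 pp4:1 pp5:1
Op 8: write(P1, v0, 155). refcount(pp0)=1 -> write in place. 6 ppages; refcounts: pp0:1 pp1:2 pp2:3 pp3:1 pp4:1 pp5:1

yes yes yes no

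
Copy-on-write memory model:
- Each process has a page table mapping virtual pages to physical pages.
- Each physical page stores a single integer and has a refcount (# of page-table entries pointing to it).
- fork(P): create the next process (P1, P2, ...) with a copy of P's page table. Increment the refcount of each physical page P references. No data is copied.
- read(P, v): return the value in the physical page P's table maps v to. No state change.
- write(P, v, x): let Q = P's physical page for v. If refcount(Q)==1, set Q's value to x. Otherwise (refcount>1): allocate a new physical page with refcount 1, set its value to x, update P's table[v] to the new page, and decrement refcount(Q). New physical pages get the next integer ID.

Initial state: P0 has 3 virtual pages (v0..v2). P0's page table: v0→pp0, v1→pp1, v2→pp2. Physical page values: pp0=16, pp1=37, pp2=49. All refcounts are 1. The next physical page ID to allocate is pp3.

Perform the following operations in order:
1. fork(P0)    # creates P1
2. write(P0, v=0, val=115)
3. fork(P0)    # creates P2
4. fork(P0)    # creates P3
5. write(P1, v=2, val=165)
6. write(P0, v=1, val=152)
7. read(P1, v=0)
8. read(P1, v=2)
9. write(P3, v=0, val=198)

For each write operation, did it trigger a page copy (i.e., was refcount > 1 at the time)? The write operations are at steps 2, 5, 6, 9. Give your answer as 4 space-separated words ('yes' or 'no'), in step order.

Op 1: fork(P0) -> P1. 3 ppages; refcounts: pp0:2 pp1:2 pp2:2
Op 2: write(P0, v0, 115). refcount(pp0)=2>1 -> COPY to pp3. 4 ppages; refcounts: pp0:1 pp1:2 pp2:2 pp3:1
Op 3: fork(P0) -> P2. 4 ppages; refcounts: pp0:1 pp1:3 pp2:3 pp3:2
Op 4: fork(P0) -> P3. 4 ppages; refcounts: pp0:1 pp1:4 pp2:4 pp3:3
Op 5: write(P1, v2, 165). refcount(pp2)=4>1 -> COPY to pp4. 5 ppages; refcounts: pp0:1 pp1:4 pp2:3 pp3:3 pp4:1
Op 6: write(P0, v1, 152). refcount(pp1)=4>1 -> COPY to pp5. 6 ppages; refcounts: pp0:1 pp1:3 pp2:3 pp3:3 pp4:1 pp5:1
Op 7: read(P1, v0) -> 16. No state change.
Op 8: read(P1, v2) -> 165. No state change.
Op 9: write(P3, v0, 198). refcount(pp3)=3>1 -> COPY to pp6. 7 ppages; refcounts: pp0:1 pp1:3 pp2:3 pp3:2 pp4:1 pp5:1 pp6:1

yes yes yes yes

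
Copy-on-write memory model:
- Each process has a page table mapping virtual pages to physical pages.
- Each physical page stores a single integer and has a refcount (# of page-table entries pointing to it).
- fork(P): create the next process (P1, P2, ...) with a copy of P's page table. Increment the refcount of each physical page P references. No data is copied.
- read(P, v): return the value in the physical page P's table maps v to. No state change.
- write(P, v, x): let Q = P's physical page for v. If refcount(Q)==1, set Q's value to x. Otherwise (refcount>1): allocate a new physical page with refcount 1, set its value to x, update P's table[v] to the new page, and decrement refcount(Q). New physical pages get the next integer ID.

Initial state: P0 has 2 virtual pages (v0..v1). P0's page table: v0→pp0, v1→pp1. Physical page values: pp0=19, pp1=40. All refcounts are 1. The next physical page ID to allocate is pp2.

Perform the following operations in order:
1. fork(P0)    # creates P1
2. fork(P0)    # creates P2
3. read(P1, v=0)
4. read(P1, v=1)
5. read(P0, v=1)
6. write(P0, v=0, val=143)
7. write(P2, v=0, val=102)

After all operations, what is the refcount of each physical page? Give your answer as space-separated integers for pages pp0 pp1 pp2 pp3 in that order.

Answer: 1 3 1 1

Derivation:
Op 1: fork(P0) -> P1. 2 ppages; refcounts: pp0:2 pp1:2
Op 2: fork(P0) -> P2. 2 ppages; refcounts: pp0:3 pp1:3
Op 3: read(P1, v0) -> 19. No state change.
Op 4: read(P1, v1) -> 40. No state change.
Op 5: read(P0, v1) -> 40. No state change.
Op 6: write(P0, v0, 143). refcount(pp0)=3>1 -> COPY to pp2. 3 ppages; refcounts: pp0:2 pp1:3 pp2:1
Op 7: write(P2, v0, 102). refcount(pp0)=2>1 -> COPY to pp3. 4 ppages; refcounts: pp0:1 pp1:3 pp2:1 pp3:1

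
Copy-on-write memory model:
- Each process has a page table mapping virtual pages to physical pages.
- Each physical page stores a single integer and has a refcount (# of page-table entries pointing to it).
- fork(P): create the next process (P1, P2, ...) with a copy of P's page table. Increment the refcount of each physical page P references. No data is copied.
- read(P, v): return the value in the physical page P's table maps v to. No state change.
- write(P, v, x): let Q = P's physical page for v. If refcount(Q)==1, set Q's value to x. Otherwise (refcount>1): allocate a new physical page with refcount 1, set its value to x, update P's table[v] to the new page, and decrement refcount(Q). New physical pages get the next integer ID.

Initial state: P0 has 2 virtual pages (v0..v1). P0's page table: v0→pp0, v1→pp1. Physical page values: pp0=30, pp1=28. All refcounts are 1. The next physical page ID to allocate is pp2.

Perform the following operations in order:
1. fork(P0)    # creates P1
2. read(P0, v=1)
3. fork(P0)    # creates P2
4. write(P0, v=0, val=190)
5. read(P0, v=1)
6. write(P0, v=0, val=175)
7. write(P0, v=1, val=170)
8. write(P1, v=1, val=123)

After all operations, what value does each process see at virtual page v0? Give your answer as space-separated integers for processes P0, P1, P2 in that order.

Answer: 175 30 30

Derivation:
Op 1: fork(P0) -> P1. 2 ppages; refcounts: pp0:2 pp1:2
Op 2: read(P0, v1) -> 28. No state change.
Op 3: fork(P0) -> P2. 2 ppages; refcounts: pp0:3 pp1:3
Op 4: write(P0, v0, 190). refcount(pp0)=3>1 -> COPY to pp2. 3 ppages; refcounts: pp0:2 pp1:3 pp2:1
Op 5: read(P0, v1) -> 28. No state change.
Op 6: write(P0, v0, 175). refcount(pp2)=1 -> write in place. 3 ppages; refcounts: pp0:2 pp1:3 pp2:1
Op 7: write(P0, v1, 170). refcount(pp1)=3>1 -> COPY to pp3. 4 ppages; refcounts: pp0:2 pp1:2 pp2:1 pp3:1
Op 8: write(P1, v1, 123). refcount(pp1)=2>1 -> COPY to pp4. 5 ppages; refcounts: pp0:2 pp1:1 pp2:1 pp3:1 pp4:1
P0: v0 -> pp2 = 175
P1: v0 -> pp0 = 30
P2: v0 -> pp0 = 30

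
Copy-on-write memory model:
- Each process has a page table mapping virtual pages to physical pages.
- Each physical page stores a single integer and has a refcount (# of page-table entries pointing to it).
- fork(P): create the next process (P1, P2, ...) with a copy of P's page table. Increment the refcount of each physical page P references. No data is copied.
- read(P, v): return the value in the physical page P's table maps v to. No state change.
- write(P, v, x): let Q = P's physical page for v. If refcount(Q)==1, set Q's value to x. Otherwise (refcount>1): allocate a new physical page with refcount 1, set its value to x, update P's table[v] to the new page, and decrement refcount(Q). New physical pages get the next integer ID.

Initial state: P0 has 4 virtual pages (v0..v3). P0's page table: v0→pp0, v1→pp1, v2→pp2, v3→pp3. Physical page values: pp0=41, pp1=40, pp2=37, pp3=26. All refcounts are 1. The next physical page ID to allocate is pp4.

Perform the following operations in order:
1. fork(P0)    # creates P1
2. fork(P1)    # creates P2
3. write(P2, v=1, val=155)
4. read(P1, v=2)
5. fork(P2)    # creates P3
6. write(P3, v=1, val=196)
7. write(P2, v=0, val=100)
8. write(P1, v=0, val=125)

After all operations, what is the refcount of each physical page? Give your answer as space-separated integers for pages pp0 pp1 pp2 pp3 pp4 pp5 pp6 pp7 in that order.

Answer: 2 2 4 4 1 1 1 1

Derivation:
Op 1: fork(P0) -> P1. 4 ppages; refcounts: pp0:2 pp1:2 pp2:2 pp3:2
Op 2: fork(P1) -> P2. 4 ppages; refcounts: pp0:3 pp1:3 pp2:3 pp3:3
Op 3: write(P2, v1, 155). refcount(pp1)=3>1 -> COPY to pp4. 5 ppages; refcounts: pp0:3 pp1:2 pp2:3 pp3:3 pp4:1
Op 4: read(P1, v2) -> 37. No state change.
Op 5: fork(P2) -> P3. 5 ppages; refcounts: pp0:4 pp1:2 pp2:4 pp3:4 pp4:2
Op 6: write(P3, v1, 196). refcount(pp4)=2>1 -> COPY to pp5. 6 ppages; refcounts: pp0:4 pp1:2 pp2:4 pp3:4 pp4:1 pp5:1
Op 7: write(P2, v0, 100). refcount(pp0)=4>1 -> COPY to pp6. 7 ppages; refcounts: pp0:3 pp1:2 pp2:4 pp3:4 pp4:1 pp5:1 pp6:1
Op 8: write(P1, v0, 125). refcount(pp0)=3>1 -> COPY to pp7. 8 ppages; refcounts: pp0:2 pp1:2 pp2:4 pp3:4 pp4:1 pp5:1 pp6:1 pp7:1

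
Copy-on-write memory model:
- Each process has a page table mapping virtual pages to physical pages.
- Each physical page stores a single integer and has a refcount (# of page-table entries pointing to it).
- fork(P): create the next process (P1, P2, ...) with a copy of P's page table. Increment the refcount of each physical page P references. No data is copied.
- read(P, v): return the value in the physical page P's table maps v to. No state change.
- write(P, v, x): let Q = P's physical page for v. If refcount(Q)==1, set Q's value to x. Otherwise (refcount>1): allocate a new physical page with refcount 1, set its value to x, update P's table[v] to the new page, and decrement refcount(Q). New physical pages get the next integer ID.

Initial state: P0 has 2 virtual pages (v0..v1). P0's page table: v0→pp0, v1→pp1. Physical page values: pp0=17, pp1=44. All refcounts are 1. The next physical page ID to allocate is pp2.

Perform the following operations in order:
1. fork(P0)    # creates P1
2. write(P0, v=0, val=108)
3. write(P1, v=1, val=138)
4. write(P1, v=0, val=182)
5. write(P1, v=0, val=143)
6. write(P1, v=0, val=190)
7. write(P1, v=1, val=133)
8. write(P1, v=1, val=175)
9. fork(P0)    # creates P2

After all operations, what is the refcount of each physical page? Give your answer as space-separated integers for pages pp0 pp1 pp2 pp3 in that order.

Op 1: fork(P0) -> P1. 2 ppages; refcounts: pp0:2 pp1:2
Op 2: write(P0, v0, 108). refcount(pp0)=2>1 -> COPY to pp2. 3 ppages; refcounts: pp0:1 pp1:2 pp2:1
Op 3: write(P1, v1, 138). refcount(pp1)=2>1 -> COPY to pp3. 4 ppages; refcounts: pp0:1 pp1:1 pp2:1 pp3:1
Op 4: write(P1, v0, 182). refcount(pp0)=1 -> write in place. 4 ppages; refcounts: pp0:1 pp1:1 pp2:1 pp3:1
Op 5: write(P1, v0, 143). refcount(pp0)=1 -> write in place. 4 ppages; refcounts: pp0:1 pp1:1 pp2:1 pp3:1
Op 6: write(P1, v0, 190). refcount(pp0)=1 -> write in place. 4 ppages; refcounts: pp0:1 pp1:1 pp2:1 pp3:1
Op 7: write(P1, v1, 133). refcount(pp3)=1 -> write in place. 4 ppages; refcounts: pp0:1 pp1:1 pp2:1 pp3:1
Op 8: write(P1, v1, 175). refcount(pp3)=1 -> write in place. 4 ppages; refcounts: pp0:1 pp1:1 pp2:1 pp3:1
Op 9: fork(P0) -> P2. 4 ppages; refcounts: pp0:1 pp1:2 pp2:2 pp3:1

Answer: 1 2 2 1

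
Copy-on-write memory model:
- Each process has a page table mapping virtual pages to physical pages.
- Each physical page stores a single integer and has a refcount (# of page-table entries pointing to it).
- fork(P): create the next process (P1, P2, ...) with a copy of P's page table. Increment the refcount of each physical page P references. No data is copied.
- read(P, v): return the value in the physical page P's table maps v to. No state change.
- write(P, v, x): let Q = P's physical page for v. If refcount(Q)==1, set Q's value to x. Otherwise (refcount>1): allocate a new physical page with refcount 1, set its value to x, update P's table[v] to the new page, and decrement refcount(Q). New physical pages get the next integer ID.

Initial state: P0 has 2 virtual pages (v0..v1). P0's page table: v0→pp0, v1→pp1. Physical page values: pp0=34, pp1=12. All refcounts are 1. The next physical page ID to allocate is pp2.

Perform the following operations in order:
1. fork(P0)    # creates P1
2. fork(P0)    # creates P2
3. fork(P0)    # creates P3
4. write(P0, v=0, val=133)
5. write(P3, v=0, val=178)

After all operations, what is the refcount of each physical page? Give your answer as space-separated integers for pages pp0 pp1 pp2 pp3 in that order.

Answer: 2 4 1 1

Derivation:
Op 1: fork(P0) -> P1. 2 ppages; refcounts: pp0:2 pp1:2
Op 2: fork(P0) -> P2. 2 ppages; refcounts: pp0:3 pp1:3
Op 3: fork(P0) -> P3. 2 ppages; refcounts: pp0:4 pp1:4
Op 4: write(P0, v0, 133). refcount(pp0)=4>1 -> COPY to pp2. 3 ppages; refcounts: pp0:3 pp1:4 pp2:1
Op 5: write(P3, v0, 178). refcount(pp0)=3>1 -> COPY to pp3. 4 ppages; refcounts: pp0:2 pp1:4 pp2:1 pp3:1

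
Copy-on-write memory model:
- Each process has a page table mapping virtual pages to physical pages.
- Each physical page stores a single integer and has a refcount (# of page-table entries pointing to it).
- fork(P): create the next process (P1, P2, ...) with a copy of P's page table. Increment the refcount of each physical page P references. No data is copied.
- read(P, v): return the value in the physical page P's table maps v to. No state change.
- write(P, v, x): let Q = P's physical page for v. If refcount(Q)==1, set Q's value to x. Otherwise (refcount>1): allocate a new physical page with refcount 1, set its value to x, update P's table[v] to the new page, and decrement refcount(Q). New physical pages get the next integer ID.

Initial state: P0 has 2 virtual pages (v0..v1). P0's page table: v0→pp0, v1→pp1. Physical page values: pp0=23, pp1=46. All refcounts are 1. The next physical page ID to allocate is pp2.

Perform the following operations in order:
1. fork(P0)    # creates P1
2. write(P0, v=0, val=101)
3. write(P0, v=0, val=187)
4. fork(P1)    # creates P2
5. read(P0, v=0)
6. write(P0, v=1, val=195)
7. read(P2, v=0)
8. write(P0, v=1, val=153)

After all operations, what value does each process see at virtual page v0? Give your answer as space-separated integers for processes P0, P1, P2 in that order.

Answer: 187 23 23

Derivation:
Op 1: fork(P0) -> P1. 2 ppages; refcounts: pp0:2 pp1:2
Op 2: write(P0, v0, 101). refcount(pp0)=2>1 -> COPY to pp2. 3 ppages; refcounts: pp0:1 pp1:2 pp2:1
Op 3: write(P0, v0, 187). refcount(pp2)=1 -> write in place. 3 ppages; refcounts: pp0:1 pp1:2 pp2:1
Op 4: fork(P1) -> P2. 3 ppages; refcounts: pp0:2 pp1:3 pp2:1
Op 5: read(P0, v0) -> 187. No state change.
Op 6: write(P0, v1, 195). refcount(pp1)=3>1 -> COPY to pp3. 4 ppages; refcounts: pp0:2 pp1:2 pp2:1 pp3:1
Op 7: read(P2, v0) -> 23. No state change.
Op 8: write(P0, v1, 153). refcount(pp3)=1 -> write in place. 4 ppages; refcounts: pp0:2 pp1:2 pp2:1 pp3:1
P0: v0 -> pp2 = 187
P1: v0 -> pp0 = 23
P2: v0 -> pp0 = 23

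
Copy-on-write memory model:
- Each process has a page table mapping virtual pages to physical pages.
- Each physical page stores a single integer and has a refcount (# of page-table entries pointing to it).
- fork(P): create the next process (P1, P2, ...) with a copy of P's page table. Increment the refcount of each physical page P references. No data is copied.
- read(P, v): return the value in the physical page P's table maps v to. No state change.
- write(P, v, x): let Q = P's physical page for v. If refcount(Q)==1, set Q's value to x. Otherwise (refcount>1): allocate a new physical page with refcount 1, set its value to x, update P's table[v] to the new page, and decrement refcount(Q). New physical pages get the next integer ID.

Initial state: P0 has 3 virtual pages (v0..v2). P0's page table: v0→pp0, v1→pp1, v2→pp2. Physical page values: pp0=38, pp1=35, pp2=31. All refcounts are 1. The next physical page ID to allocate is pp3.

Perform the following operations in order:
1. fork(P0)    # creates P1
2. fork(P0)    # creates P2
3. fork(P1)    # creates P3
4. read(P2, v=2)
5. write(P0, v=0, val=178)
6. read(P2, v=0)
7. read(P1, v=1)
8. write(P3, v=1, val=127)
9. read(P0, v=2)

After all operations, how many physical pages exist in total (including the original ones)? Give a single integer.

Op 1: fork(P0) -> P1. 3 ppages; refcounts: pp0:2 pp1:2 pp2:2
Op 2: fork(P0) -> P2. 3 ppages; refcounts: pp0:3 pp1:3 pp2:3
Op 3: fork(P1) -> P3. 3 ppages; refcounts: pp0:4 pp1:4 pp2:4
Op 4: read(P2, v2) -> 31. No state change.
Op 5: write(P0, v0, 178). refcount(pp0)=4>1 -> COPY to pp3. 4 ppages; refcounts: pp0:3 pp1:4 pp2:4 pp3:1
Op 6: read(P2, v0) -> 38. No state change.
Op 7: read(P1, v1) -> 35. No state change.
Op 8: write(P3, v1, 127). refcount(pp1)=4>1 -> COPY to pp4. 5 ppages; refcounts: pp0:3 pp1:3 pp2:4 pp3:1 pp4:1
Op 9: read(P0, v2) -> 31. No state change.

Answer: 5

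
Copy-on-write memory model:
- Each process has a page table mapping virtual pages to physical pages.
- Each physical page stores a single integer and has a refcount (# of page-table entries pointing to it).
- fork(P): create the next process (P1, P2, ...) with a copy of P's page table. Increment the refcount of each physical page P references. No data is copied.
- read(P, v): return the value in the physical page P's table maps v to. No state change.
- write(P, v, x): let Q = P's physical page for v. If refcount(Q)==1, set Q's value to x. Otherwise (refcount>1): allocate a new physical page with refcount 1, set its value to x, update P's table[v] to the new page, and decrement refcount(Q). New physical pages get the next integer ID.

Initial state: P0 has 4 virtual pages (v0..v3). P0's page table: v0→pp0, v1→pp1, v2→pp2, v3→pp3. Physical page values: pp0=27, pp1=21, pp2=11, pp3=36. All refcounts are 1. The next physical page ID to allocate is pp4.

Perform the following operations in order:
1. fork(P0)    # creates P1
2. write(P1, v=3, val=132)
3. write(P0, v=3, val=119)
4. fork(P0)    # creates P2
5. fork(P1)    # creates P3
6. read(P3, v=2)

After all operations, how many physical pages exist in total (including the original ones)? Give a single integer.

Op 1: fork(P0) -> P1. 4 ppages; refcounts: pp0:2 pp1:2 pp2:2 pp3:2
Op 2: write(P1, v3, 132). refcount(pp3)=2>1 -> COPY to pp4. 5 ppages; refcounts: pp0:2 pp1:2 pp2:2 pp3:1 pp4:1
Op 3: write(P0, v3, 119). refcount(pp3)=1 -> write in place. 5 ppages; refcounts: pp0:2 pp1:2 pp2:2 pp3:1 pp4:1
Op 4: fork(P0) -> P2. 5 ppages; refcounts: pp0:3 pp1:3 pp2:3 pp3:2 pp4:1
Op 5: fork(P1) -> P3. 5 ppages; refcounts: pp0:4 pp1:4 pp2:4 pp3:2 pp4:2
Op 6: read(P3, v2) -> 11. No state change.

Answer: 5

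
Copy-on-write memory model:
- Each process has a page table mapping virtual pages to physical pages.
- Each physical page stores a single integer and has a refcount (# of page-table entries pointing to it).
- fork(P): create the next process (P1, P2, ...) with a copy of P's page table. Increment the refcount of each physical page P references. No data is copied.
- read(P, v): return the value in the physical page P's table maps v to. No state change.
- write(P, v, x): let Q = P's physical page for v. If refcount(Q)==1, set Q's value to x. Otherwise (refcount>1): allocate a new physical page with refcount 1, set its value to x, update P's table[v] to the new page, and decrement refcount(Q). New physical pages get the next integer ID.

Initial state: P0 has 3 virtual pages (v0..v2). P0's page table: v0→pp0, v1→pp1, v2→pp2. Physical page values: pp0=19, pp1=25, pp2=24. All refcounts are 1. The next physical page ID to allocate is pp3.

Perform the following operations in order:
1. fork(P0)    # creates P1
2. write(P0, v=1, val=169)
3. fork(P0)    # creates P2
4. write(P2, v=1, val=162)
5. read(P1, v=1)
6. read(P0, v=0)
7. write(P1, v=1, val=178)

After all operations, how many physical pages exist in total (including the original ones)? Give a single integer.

Answer: 5

Derivation:
Op 1: fork(P0) -> P1. 3 ppages; refcounts: pp0:2 pp1:2 pp2:2
Op 2: write(P0, v1, 169). refcount(pp1)=2>1 -> COPY to pp3. 4 ppages; refcounts: pp0:2 pp1:1 pp2:2 pp3:1
Op 3: fork(P0) -> P2. 4 ppages; refcounts: pp0:3 pp1:1 pp2:3 pp3:2
Op 4: write(P2, v1, 162). refcount(pp3)=2>1 -> COPY to pp4. 5 ppages; refcounts: pp0:3 pp1:1 pp2:3 pp3:1 pp4:1
Op 5: read(P1, v1) -> 25. No state change.
Op 6: read(P0, v0) -> 19. No state change.
Op 7: write(P1, v1, 178). refcount(pp1)=1 -> write in place. 5 ppages; refcounts: pp0:3 pp1:1 pp2:3 pp3:1 pp4:1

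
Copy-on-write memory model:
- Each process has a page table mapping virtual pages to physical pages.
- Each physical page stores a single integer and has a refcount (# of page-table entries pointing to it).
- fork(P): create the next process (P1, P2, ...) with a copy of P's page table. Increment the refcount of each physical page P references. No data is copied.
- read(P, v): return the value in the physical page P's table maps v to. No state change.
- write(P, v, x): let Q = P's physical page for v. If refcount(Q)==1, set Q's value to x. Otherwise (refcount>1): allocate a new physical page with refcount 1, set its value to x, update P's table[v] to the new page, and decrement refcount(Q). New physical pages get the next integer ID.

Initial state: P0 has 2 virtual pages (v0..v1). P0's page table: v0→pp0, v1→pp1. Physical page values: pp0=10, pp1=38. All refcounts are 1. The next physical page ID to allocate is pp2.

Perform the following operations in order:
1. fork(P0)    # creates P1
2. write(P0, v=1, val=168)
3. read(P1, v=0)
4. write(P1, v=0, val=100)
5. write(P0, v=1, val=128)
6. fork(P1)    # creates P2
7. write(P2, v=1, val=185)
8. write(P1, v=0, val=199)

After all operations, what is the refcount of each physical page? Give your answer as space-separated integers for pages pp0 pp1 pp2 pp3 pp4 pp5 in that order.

Answer: 1 1 1 1 1 1

Derivation:
Op 1: fork(P0) -> P1. 2 ppages; refcounts: pp0:2 pp1:2
Op 2: write(P0, v1, 168). refcount(pp1)=2>1 -> COPY to pp2. 3 ppages; refcounts: pp0:2 pp1:1 pp2:1
Op 3: read(P1, v0) -> 10. No state change.
Op 4: write(P1, v0, 100). refcount(pp0)=2>1 -> COPY to pp3. 4 ppages; refcounts: pp0:1 pp1:1 pp2:1 pp3:1
Op 5: write(P0, v1, 128). refcount(pp2)=1 -> write in place. 4 ppages; refcounts: pp0:1 pp1:1 pp2:1 pp3:1
Op 6: fork(P1) -> P2. 4 ppages; refcounts: pp0:1 pp1:2 pp2:1 pp3:2
Op 7: write(P2, v1, 185). refcount(pp1)=2>1 -> COPY to pp4. 5 ppages; refcounts: pp0:1 pp1:1 pp2:1 pp3:2 pp4:1
Op 8: write(P1, v0, 199). refcount(pp3)=2>1 -> COPY to pp5. 6 ppages; refcounts: pp0:1 pp1:1 pp2:1 pp3:1 pp4:1 pp5:1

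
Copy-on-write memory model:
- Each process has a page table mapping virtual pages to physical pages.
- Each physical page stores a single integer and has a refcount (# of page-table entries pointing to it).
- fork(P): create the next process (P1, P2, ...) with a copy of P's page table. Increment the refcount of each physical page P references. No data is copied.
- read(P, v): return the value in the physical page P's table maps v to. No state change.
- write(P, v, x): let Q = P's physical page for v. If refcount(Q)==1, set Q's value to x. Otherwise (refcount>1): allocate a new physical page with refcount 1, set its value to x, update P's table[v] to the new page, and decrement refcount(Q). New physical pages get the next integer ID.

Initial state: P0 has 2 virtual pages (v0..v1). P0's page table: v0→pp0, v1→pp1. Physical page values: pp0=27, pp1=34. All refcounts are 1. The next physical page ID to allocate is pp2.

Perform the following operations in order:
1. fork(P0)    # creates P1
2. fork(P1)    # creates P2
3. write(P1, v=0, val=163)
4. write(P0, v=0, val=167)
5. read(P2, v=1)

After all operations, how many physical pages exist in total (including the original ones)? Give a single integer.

Answer: 4

Derivation:
Op 1: fork(P0) -> P1. 2 ppages; refcounts: pp0:2 pp1:2
Op 2: fork(P1) -> P2. 2 ppages; refcounts: pp0:3 pp1:3
Op 3: write(P1, v0, 163). refcount(pp0)=3>1 -> COPY to pp2. 3 ppages; refcounts: pp0:2 pp1:3 pp2:1
Op 4: write(P0, v0, 167). refcount(pp0)=2>1 -> COPY to pp3. 4 ppages; refcounts: pp0:1 pp1:3 pp2:1 pp3:1
Op 5: read(P2, v1) -> 34. No state change.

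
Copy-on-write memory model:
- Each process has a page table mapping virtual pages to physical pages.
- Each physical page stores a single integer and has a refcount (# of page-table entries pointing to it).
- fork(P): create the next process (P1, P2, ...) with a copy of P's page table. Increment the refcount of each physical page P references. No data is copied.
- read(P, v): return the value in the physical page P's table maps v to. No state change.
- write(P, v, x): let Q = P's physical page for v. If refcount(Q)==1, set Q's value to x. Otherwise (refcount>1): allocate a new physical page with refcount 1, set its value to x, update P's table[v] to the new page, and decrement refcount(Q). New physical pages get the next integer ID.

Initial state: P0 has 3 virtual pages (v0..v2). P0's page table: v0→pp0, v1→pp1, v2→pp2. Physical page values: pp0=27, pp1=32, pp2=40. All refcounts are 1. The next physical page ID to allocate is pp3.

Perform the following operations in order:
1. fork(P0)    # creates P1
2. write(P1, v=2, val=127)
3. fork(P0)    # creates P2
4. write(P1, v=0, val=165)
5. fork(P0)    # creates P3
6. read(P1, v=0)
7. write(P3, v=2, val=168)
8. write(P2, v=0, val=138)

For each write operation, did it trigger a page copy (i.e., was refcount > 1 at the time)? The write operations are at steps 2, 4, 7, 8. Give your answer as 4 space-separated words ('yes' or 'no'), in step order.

Op 1: fork(P0) -> P1. 3 ppages; refcounts: pp0:2 pp1:2 pp2:2
Op 2: write(P1, v2, 127). refcount(pp2)=2>1 -> COPY to pp3. 4 ppages; refcounts: pp0:2 pp1:2 pp2:1 pp3:1
Op 3: fork(P0) -> P2. 4 ppages; refcounts: pp0:3 pp1:3 pp2:2 pp3:1
Op 4: write(P1, v0, 165). refcount(pp0)=3>1 -> COPY to pp4. 5 ppages; refcounts: pp0:2 pp1:3 pp2:2 pp3:1 pp4:1
Op 5: fork(P0) -> P3. 5 ppages; refcounts: pp0:3 pp1:4 pp2:3 pp3:1 pp4:1
Op 6: read(P1, v0) -> 165. No state change.
Op 7: write(P3, v2, 168). refcount(pp2)=3>1 -> COPY to pp5. 6 ppages; refcounts: pp0:3 pp1:4 pp2:2 pp3:1 pp4:1 pp5:1
Op 8: write(P2, v0, 138). refcount(pp0)=3>1 -> COPY to pp6. 7 ppages; refcounts: pp0:2 pp1:4 pp2:2 pp3:1 pp4:1 pp5:1 pp6:1

yes yes yes yes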